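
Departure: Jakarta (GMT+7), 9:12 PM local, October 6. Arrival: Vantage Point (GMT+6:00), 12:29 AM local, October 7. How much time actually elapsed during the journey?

4 hours 17 minutes

Departure in UTC: 9:12 PM − 7:00 = 2:12 PM on Oct 6.
Arrival in UTC: 12:29 AM − 6:00 = 6:29 PM on Oct 6.
Elapsed = 6:29 PM − 2:12 PM = 4 hours 17 minutes.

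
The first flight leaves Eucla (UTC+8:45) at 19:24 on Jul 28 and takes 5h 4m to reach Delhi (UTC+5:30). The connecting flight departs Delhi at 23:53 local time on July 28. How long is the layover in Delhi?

Convert departure to UTC: 19:24 − 8:45 = 10:39 UTC on Jul 28.
Add 5 hours and 4 minutes flight time → 15:43 UTC.
Delhi is UTC+5:30, so local arrival = 15:43 + 5:30 = 21:13 on Jul 28.
Layover = 23:53 − 21:13 = 2 hours 40 minutes.

2 hours 40 minutes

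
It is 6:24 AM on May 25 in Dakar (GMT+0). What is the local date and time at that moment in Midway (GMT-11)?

7:24 PM on May 24

Dakar is UTC+0 so that is 6:24 AM UTC.
Midway is UTC−11:00: 6:24 AM − 11:00 = 7:24 PM on May 24.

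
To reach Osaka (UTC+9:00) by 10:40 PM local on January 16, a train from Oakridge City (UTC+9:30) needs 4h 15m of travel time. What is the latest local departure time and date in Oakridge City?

6:55 PM on January 16

Target arrival in UTC: 10:40 PM − 9:00 = 1:40 PM on Jan 16.
Subtract 4 hours 15 minutes → departure 9:25 AM UTC on Jan 16.
Oakridge City is UTC+9:30: 9:25 AM + 9:30 = 6:55 PM on Jan 16.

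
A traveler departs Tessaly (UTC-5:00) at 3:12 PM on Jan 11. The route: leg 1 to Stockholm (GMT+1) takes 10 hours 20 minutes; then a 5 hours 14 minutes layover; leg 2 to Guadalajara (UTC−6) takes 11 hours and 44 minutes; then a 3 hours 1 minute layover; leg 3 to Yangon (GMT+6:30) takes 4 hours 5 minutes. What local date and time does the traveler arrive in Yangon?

Convert departure to UTC: 3:12 PM + 5:00 = 8:12 PM UTC on Jan 11.
Add 10 hours and 20 minutes leg 1 → 6:32 AM UTC (Jan 12).
Add 5 hours 14 minutes layover in Stockholm → 11:46 AM UTC.
Add 11 hours and 44 minutes leg 2 → 11:30 PM UTC.
Add 3 hours and 1 minute layover in Guadalajara → 2:31 AM UTC (Jan 13).
Add 4 hours 5 minutes leg 3 → 6:36 AM UTC.
Yangon is UTC+6:30, so local arrival = 6:36 AM + 6:30 = 1:06 PM on Jan 13.

1:06 PM on Jan 13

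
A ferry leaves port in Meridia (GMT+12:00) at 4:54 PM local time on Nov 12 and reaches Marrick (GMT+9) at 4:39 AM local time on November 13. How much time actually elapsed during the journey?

Departure in UTC: 4:54 PM − 12:00 = 4:54 AM on Nov 12.
Arrival in UTC: 4:39 AM − 9:00 = 7:39 PM on Nov 12.
Elapsed = 7:39 PM − 4:54 AM = 14 hours 45 minutes.

14 hours 45 minutes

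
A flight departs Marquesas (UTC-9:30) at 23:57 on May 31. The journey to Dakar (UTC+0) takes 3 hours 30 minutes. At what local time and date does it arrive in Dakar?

Dakar is 9:30 ahead of Marquesas.
After 3 hours and 30 minutes it is 03:27 (Jun 1) in Marquesas.
Shift by the zone difference: 03:27 + 9:30 = 12:57 on Jun 1 in Dakar.

12:57 on Jun 1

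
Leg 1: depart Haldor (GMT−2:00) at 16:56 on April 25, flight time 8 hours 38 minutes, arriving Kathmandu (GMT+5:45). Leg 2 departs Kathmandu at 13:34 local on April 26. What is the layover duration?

Convert departure to UTC: 16:56 + 2:00 = 18:56 UTC on Apr 25.
Add 8 hours and 38 minutes flight time → 03:34 UTC (Apr 26).
Kathmandu is UTC+5:45, so local arrival = 03:34 + 5:45 = 09:19 on Apr 26.
Layover = 13:34 − 09:19 = 4 hours 15 minutes.

4 hours 15 minutes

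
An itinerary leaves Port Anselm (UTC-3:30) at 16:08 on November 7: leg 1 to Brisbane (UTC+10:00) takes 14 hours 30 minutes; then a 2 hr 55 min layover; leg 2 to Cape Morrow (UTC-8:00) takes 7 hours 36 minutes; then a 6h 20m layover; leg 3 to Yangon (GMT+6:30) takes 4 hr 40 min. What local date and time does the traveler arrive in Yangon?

Convert departure to UTC: 16:08 + 3:30 = 19:38 UTC on Nov 7.
Add 14 hours 30 minutes leg 1 → 10:08 UTC (Nov 8).
Add 2 hours 55 minutes layover in Brisbane → 13:03 UTC.
Add 7 hours 36 minutes leg 2 → 20:39 UTC.
Add 6 hours and 20 minutes layover in Cape Morrow → 02:59 UTC (Nov 9).
Add 4 hours 40 minutes leg 3 → 07:39 UTC.
Yangon is UTC+6:30, so local arrival = 07:39 + 6:30 = 14:09 on Nov 9.

14:09 on November 9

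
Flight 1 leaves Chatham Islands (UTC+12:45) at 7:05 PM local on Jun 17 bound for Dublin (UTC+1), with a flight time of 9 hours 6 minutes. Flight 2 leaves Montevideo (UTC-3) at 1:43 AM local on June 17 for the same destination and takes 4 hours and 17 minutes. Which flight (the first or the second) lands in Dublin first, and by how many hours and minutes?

the second, by 6 hours 26 minutes

Flight 1 in UTC: 7:05 PM − 12:45 = 6:20 AM on Jun 17.
+9 hours 6 minutes → arrive 3:26 PM UTC on Jun 17.
Flight 2 in UTC: 1:43 AM + 3:00 = 4:43 AM on Jun 17.
+4 hours 17 minutes → arrive 9:00 AM UTC on Jun 17.
Flight 2 lands earlier by 6 hours 26 minutes.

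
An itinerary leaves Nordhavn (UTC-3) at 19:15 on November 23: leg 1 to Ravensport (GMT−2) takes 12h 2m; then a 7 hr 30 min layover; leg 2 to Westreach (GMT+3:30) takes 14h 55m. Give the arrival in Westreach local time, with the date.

12:12 on November 25

Convert departure to UTC: 19:15 + 3:00 = 22:15 UTC on Nov 23.
Add 12 hours 2 minutes leg 1 → 10:17 UTC (Nov 24).
Add 7 hours and 30 minutes layover in Ravensport → 17:47 UTC.
Add 14 hours and 55 minutes leg 2 → 08:42 UTC (Nov 25).
Westreach is UTC+3:30, so local arrival = 08:42 + 3:30 = 12:12 on Nov 25.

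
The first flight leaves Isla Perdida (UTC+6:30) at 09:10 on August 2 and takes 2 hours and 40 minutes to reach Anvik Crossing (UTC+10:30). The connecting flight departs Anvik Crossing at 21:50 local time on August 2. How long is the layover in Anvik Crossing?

Convert departure to UTC: 09:10 − 6:30 = 02:40 UTC on Aug 2.
Add 2 hours 40 minutes flight time → 05:20 UTC.
Anvik Crossing is UTC+10:30, so local arrival = 05:20 + 10:30 = 15:50 on Aug 2.
Layover = 21:50 − 15:50 = 6 hours.

6 hours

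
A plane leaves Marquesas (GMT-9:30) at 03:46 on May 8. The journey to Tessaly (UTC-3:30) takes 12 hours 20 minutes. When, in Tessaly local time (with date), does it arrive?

Convert departure to UTC: 03:46 + 9:30 = 13:16 UTC on May 8.
Add 12 hours 20 minutes travel time → 01:36 UTC (May 9).
Tessaly is UTC−3:30, so local arrival = 01:36 − 3:30 = 22:06 on May 8.

22:06 on May 8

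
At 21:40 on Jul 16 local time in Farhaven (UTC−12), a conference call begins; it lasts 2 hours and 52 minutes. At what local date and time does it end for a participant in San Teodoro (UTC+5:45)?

Convert start to UTC: 21:40 + 12:00 = 09:40 UTC on Jul 17.
Add 2 hours 52 minutes duration → 12:32 UTC.
San Teodoro is UTC+5:45, so local end time = 12:32 + 5:45 = 18:17 on Jul 17.

18:17 on Jul 17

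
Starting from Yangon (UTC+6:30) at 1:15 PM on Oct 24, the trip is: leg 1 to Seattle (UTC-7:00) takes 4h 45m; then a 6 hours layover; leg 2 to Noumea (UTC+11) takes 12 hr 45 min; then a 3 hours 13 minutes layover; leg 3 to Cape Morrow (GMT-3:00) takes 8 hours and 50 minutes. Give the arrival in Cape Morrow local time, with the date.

3:18 PM on October 25

Convert departure to UTC: 1:15 PM − 6:30 = 6:45 AM UTC on Oct 24.
Add 4 hours and 45 minutes leg 1 → 11:30 AM UTC.
Add 6 hours layover in Seattle → 5:30 PM UTC.
Add 12 hours 45 minutes leg 2 → 6:15 AM UTC (Oct 25).
Add 3 hours and 13 minutes layover in Noumea → 9:28 AM UTC.
Add 8 hours and 50 minutes leg 3 → 6:18 PM UTC.
Cape Morrow is UTC−3:00, so local arrival = 6:18 PM − 3:00 = 3:18 PM on Oct 25.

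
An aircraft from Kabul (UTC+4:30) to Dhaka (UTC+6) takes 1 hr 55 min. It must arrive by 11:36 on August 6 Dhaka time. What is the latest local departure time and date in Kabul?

Target arrival in UTC: 11:36 − 6:00 = 05:36 on Aug 6.
Subtract 1 hour and 55 minutes → departure 03:41 UTC on Aug 6.
Kabul is UTC+4:30: 03:41 + 4:30 = 08:11 on Aug 6.

08:11 on August 6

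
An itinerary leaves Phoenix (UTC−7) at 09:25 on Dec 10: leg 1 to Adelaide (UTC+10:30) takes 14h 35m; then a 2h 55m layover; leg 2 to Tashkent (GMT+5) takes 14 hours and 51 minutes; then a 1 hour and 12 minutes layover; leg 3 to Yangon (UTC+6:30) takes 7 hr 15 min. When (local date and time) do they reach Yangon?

15:43 on December 12

Convert departure to UTC: 09:25 + 7:00 = 16:25 UTC on Dec 10.
Add 14 hours and 35 minutes leg 1 → 07:00 UTC (Dec 11).
Add 2 hours 55 minutes layover in Adelaide → 09:55 UTC.
Add 14 hours and 51 minutes leg 2 → 00:46 UTC (Dec 12).
Add 1 hour and 12 minutes layover in Tashkent → 01:58 UTC.
Add 7 hours 15 minutes leg 3 → 09:13 UTC.
Yangon is UTC+6:30, so local arrival = 09:13 + 6:30 = 15:43 on Dec 12.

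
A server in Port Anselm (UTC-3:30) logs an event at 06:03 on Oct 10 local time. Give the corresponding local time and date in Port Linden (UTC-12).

In UTC: 06:03 + 3:30 = 09:33 on Oct 10.
Port Linden is UTC−12:00: 09:33 − 12:00 = 21:33 on Oct 9.

21:33 on October 9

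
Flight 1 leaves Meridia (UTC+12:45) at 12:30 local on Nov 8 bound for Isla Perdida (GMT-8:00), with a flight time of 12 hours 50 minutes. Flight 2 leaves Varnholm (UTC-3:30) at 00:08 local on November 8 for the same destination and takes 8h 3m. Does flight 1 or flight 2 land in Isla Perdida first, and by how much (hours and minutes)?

Flight 1 in UTC: 12:30 − 12:45 = 23:45 on Nov 7.
+12 hours and 50 minutes → arrive 12:35 UTC on Nov 8.
Flight 2 in UTC: 00:08 + 3:30 = 03:38 on Nov 8.
+8 hours and 3 minutes → arrive 11:41 UTC on Nov 8.
Flight 2 lands earlier by 54 minutes.

the second, by 54 minutes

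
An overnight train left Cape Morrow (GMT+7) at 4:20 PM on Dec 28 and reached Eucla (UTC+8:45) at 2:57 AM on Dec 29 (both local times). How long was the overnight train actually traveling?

8 hours 52 minutes

Eucla is 1:45 ahead of Cape Morrow.
Clock-face elapsed time (ignoring zones) is 10 hours 37 minutes.
Actual elapsed = 10 hours 37 minutes − 1:45 = 8 hours 52 minutes.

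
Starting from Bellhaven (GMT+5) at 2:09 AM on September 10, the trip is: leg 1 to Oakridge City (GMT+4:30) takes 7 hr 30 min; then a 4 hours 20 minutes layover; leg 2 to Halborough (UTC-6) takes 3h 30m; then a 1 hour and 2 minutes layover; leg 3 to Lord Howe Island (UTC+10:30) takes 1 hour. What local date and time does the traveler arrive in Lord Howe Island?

1:01 AM on September 11

Convert departure to UTC: 2:09 AM − 5:00 = 9:09 PM UTC on Sep 9.
Add 7 hours 30 minutes leg 1 → 4:39 AM UTC (Sep 10).
Add 4 hours 20 minutes layover in Oakridge City → 8:59 AM UTC.
Add 3 hours 30 minutes leg 2 → 12:29 PM UTC.
Add 1 hour 2 minutes layover in Halborough → 1:31 PM UTC.
Add 1 hour leg 3 → 2:31 PM UTC.
Lord Howe Island is UTC+10:30, so local arrival = 2:31 PM + 10:30 = 1:01 AM on Sep 11.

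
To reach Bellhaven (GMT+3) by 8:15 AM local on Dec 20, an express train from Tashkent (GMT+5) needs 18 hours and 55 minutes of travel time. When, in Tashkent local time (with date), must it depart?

Target arrival in UTC: 8:15 AM − 3:00 = 5:15 AM on Dec 20.
Subtract 18 hours and 55 minutes → departure 10:20 AM UTC on Dec 19.
Tashkent is UTC+5:00: 10:20 AM + 5:00 = 3:20 PM on Dec 19.

3:20 PM on December 19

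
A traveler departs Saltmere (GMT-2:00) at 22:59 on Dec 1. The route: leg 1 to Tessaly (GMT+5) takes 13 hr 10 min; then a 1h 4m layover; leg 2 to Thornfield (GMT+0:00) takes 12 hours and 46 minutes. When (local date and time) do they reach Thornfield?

03:59 on December 3

Convert departure to UTC: 22:59 + 2:00 = 00:59 UTC on Dec 2.
Add 13 hours 10 minutes leg 1 → 14:09 UTC.
Add 1 hour and 4 minutes layover in Tessaly → 15:13 UTC.
Add 12 hours 46 minutes leg 2 → 03:59 UTC (Dec 3).
Thornfield is UTC+0, so local arrival is the same: 03:59 on Dec 3.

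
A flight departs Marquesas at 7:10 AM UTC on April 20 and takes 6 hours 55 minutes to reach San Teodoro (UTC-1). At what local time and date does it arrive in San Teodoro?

Departure is given in UTC: 7:10 AM on Apr 20.
Add 6 hours and 55 minutes → 2:05 PM UTC.
San Teodoro is UTC−1:00: 2:05 PM − 1:00 = 1:05 PM on Apr 20.

1:05 PM on April 20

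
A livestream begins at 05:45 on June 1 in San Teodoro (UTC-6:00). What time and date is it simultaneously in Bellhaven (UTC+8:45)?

20:30 on June 1

In UTC: 05:45 + 6:00 = 11:45 on Jun 1.
Bellhaven is UTC+8:45: 11:45 + 8:45 = 20:30 on Jun 1.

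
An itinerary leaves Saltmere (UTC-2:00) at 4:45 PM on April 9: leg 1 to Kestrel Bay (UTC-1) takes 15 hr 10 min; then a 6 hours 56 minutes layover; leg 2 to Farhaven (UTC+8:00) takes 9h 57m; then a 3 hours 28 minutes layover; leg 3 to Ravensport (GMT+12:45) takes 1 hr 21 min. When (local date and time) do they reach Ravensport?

Convert departure to UTC: 4:45 PM + 2:00 = 6:45 PM UTC on Apr 9.
Add 15 hours 10 minutes leg 1 → 9:55 AM UTC (Apr 10).
Add 6 hours and 56 minutes layover in Kestrel Bay → 4:51 PM UTC.
Add 9 hours and 57 minutes leg 2 → 2:48 AM UTC (Apr 11).
Add 3 hours 28 minutes layover in Farhaven → 6:16 AM UTC.
Add 1 hour and 21 minutes leg 3 → 7:37 AM UTC.
Ravensport is UTC+12:45, so local arrival = 7:37 AM + 12:45 = 8:22 PM on Apr 11.

8:22 PM on Apr 11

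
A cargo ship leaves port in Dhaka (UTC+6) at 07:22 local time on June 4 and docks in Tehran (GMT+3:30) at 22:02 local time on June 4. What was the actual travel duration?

Departure in UTC: 07:22 − 6:00 = 01:22 on Jun 4.
Arrival in UTC: 22:02 − 3:30 = 18:32 on Jun 4.
Elapsed = 18:32 − 01:22 = 17 hours 10 minutes.

17 hours 10 minutes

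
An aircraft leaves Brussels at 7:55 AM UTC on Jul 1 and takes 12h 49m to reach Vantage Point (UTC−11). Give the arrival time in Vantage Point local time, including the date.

9:44 AM on July 1

Departure is given in UTC: 7:55 AM on Jul 1.
Add 12 hours and 49 minutes → 8:44 PM UTC.
Vantage Point is UTC−11:00: 8:44 PM − 11:00 = 9:44 AM on Jul 1.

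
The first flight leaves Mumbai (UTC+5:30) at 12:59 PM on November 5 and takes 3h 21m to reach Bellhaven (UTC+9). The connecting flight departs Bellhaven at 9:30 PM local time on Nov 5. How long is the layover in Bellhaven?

Convert departure to UTC: 12:59 PM − 5:30 = 7:29 AM UTC on Nov 5.
Add 3 hours 21 minutes flight time → 10:50 AM UTC.
Bellhaven is UTC+9:00, so local arrival = 10:50 AM + 9:00 = 7:50 PM on Nov 5.
Layover = 9:30 PM − 7:50 PM = 1 hour 40 minutes.

1 hour 40 minutes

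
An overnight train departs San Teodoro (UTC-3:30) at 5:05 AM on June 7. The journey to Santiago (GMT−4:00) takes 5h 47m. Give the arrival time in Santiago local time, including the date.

10:22 AM on June 7

Convert departure to UTC: 5:05 AM + 3:30 = 8:35 AM UTC on Jun 7.
Add 5 hours and 47 minutes travel time → 2:22 PM UTC.
Santiago is UTC−4:00, so local arrival = 2:22 PM − 4:00 = 10:22 AM on Jun 7.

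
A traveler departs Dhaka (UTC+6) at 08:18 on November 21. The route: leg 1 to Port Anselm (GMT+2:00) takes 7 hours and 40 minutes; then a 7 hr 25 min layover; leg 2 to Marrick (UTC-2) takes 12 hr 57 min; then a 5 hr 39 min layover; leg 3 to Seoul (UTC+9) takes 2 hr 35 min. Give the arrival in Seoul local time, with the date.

23:34 on Nov 22

Convert departure to UTC: 08:18 − 6:00 = 02:18 UTC on Nov 21.
Add 7 hours 40 minutes leg 1 → 09:58 UTC.
Add 7 hours and 25 minutes layover in Port Anselm → 17:23 UTC.
Add 12 hours and 57 minutes leg 2 → 06:20 UTC (Nov 22).
Add 5 hours and 39 minutes layover in Marrick → 11:59 UTC.
Add 2 hours and 35 minutes leg 3 → 14:34 UTC.
Seoul is UTC+9:00, so local arrival = 14:34 + 9:00 = 23:34 on Nov 22.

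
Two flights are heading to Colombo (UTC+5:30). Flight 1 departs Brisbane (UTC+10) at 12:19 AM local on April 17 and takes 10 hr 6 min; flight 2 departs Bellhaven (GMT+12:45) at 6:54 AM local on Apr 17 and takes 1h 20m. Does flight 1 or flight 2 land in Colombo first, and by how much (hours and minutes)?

the second, by 4 hours 56 minutes

Flight 1 in UTC: 12:19 AM − 10:00 = 2:19 PM on Apr 16.
+10 hours 6 minutes → arrive 12:25 AM UTC on Apr 17.
Flight 2 in UTC: 6:54 AM − 12:45 = 6:09 PM on Apr 16.
+1 hour 20 minutes → arrive 7:29 PM UTC on Apr 16.
Flight 2 lands earlier by 4 hours 56 minutes.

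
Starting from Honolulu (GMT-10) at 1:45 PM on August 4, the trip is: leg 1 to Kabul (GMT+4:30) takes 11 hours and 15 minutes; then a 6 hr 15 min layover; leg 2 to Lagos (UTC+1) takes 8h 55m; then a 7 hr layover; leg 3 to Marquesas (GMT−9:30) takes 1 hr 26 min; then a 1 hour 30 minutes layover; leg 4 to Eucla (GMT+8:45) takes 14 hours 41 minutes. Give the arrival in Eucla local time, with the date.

Convert departure to UTC: 1:45 PM + 10:00 = 11:45 PM UTC on Aug 4.
Add 11 hours 15 minutes leg 1 → 11:00 AM UTC (Aug 5).
Add 6 hours 15 minutes layover in Kabul → 5:15 PM UTC.
Add 8 hours and 55 minutes leg 2 → 2:10 AM UTC (Aug 6).
Add 7 hours layover in Lagos → 9:10 AM UTC.
Add 1 hour 26 minutes leg 3 → 10:36 AM UTC.
Add 1 hour and 30 minutes layover in Marquesas → 12:06 PM UTC.
Add 14 hours and 41 minutes leg 4 → 2:47 AM UTC (Aug 7).
Eucla is UTC+8:45, so local arrival = 2:47 AM + 8:45 = 11:32 AM on Aug 7.

11:32 AM on August 7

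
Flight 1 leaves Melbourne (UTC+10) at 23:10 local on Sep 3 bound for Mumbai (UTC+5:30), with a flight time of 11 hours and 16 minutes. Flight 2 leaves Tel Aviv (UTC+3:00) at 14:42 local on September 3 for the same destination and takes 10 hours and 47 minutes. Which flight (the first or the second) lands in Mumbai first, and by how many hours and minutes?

the second, by 1 hour 57 minutes

Flight 1 in UTC: 23:10 − 10:00 = 13:10 on Sep 3.
+11 hours and 16 minutes → arrive 00:26 UTC on Sep 4.
Flight 2 in UTC: 14:42 − 3:00 = 11:42 on Sep 3.
+10 hours and 47 minutes → arrive 22:29 UTC on Sep 3.
Flight 2 lands earlier by 1 hour 57 minutes.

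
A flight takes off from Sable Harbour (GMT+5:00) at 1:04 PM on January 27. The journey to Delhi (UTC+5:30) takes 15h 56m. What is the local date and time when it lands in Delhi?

5:30 AM on January 28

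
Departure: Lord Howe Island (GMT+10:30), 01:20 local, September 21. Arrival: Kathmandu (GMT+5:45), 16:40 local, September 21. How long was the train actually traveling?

Kathmandu is 4:45 behind Lord Howe Island.
Clock-face elapsed time (ignoring zones) is 15 hours 20 minutes.
Actual elapsed = 15 hours 20 minutes + 4:45 = 20 hours 5 minutes.

20 hours 5 minutes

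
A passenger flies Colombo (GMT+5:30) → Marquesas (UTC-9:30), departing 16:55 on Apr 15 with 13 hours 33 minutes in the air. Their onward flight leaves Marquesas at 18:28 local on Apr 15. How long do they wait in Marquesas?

Convert departure to UTC: 16:55 − 5:30 = 11:25 UTC on Apr 15.
Add 13 hours 33 minutes flight time → 00:58 UTC (Apr 16).
Marquesas is UTC−9:30, so local arrival = 00:58 − 9:30 = 15:28 on Apr 15.
Layover = 18:28 − 15:28 = 3 hours.

3 hours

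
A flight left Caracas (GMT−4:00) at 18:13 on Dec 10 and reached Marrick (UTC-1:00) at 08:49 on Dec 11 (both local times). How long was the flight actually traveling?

Departure in UTC: 18:13 + 4:00 = 22:13 on Dec 10.
Arrival in UTC: 08:49 + 1:00 = 09:49 on Dec 11.
Elapsed = 09:49 − 22:13 (+1 day) = 11 hours 36 minutes.

11 hours 36 minutes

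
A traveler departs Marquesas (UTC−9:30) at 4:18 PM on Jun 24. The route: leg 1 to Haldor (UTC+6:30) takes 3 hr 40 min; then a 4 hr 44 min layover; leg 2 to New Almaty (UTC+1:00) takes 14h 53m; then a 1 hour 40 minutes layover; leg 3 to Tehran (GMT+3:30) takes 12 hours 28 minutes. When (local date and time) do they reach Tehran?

Convert departure to UTC: 4:18 PM + 9:30 = 1:48 AM UTC on Jun 25.
Add 3 hours and 40 minutes leg 1 → 5:28 AM UTC.
Add 4 hours and 44 minutes layover in Haldor → 10:12 AM UTC.
Add 14 hours 53 minutes leg 2 → 1:05 AM UTC (Jun 26).
Add 1 hour and 40 minutes layover in New Almaty → 2:45 AM UTC.
Add 12 hours and 28 minutes leg 3 → 3:13 PM UTC.
Tehran is UTC+3:30, so local arrival = 3:13 PM + 3:30 = 6:43 PM on Jun 26.

6:43 PM on June 26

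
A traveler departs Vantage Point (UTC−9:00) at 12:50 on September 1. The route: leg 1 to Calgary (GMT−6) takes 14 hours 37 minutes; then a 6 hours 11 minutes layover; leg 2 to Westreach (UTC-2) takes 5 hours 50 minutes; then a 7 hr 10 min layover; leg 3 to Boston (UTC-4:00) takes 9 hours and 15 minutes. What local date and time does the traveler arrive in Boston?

Convert departure to UTC: 12:50 + 9:00 = 21:50 UTC on Sep 1.
Add 14 hours 37 minutes leg 1 → 12:27 UTC (Sep 2).
Add 6 hours and 11 minutes layover in Calgary → 18:38 UTC.
Add 5 hours and 50 minutes leg 2 → 00:28 UTC (Sep 3).
Add 7 hours and 10 minutes layover in Westreach → 07:38 UTC.
Add 9 hours 15 minutes leg 3 → 16:53 UTC.
Boston is UTC−4:00, so local arrival = 16:53 − 4:00 = 12:53 on Sep 3.

12:53 on Sep 3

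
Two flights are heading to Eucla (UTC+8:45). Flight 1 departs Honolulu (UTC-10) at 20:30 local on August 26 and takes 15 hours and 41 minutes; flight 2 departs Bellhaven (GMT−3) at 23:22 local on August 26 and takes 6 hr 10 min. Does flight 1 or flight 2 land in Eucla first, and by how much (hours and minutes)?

the second, by 13 hours 39 minutes

Flight 1 in UTC: 20:30 + 10:00 = 06:30 on Aug 27.
+15 hours and 41 minutes → arrive 22:11 UTC on Aug 27.
Flight 2 in UTC: 23:22 + 3:00 = 02:22 on Aug 27.
+6 hours and 10 minutes → arrive 08:32 UTC on Aug 27.
Flight 2 lands earlier by 13 hours 39 minutes.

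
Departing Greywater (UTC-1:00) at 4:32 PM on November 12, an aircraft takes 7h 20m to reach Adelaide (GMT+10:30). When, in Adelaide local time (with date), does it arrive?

Convert departure to UTC: 4:32 PM + 1:00 = 5:32 PM UTC on Nov 12.
Add 7 hours 20 minutes travel time → 12:52 AM UTC (Nov 13).
Adelaide is UTC+10:30, so local arrival = 12:52 AM + 10:30 = 11:22 AM on Nov 13.

11:22 AM on November 13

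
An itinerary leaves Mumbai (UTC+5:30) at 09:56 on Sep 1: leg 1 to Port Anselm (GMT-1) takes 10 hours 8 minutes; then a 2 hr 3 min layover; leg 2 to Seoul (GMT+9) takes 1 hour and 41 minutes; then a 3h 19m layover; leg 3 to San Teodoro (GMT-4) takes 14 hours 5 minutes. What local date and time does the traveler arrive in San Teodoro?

07:42 on September 2

Convert departure to UTC: 09:56 − 5:30 = 04:26 UTC on Sep 1.
Add 10 hours 8 minutes leg 1 → 14:34 UTC.
Add 2 hours and 3 minutes layover in Port Anselm → 16:37 UTC.
Add 1 hour 41 minutes leg 2 → 18:18 UTC.
Add 3 hours and 19 minutes layover in Seoul → 21:37 UTC.
Add 14 hours and 5 minutes leg 3 → 11:42 UTC (Sep 2).
San Teodoro is UTC−4:00, so local arrival = 11:42 − 4:00 = 07:42 on Sep 2.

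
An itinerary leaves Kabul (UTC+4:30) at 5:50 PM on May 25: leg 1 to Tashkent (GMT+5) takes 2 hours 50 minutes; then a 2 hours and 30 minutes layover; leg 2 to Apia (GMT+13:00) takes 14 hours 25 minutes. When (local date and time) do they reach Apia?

10:05 PM on May 26

Convert departure to UTC: 5:50 PM − 4:30 = 1:20 PM UTC on May 25.
Add 2 hours 50 minutes leg 1 → 4:10 PM UTC.
Add 2 hours 30 minutes layover in Tashkent → 6:40 PM UTC.
Add 14 hours 25 minutes leg 2 → 9:05 AM UTC (May 26).
Apia is UTC+13:00, so local arrival = 9:05 AM + 13:00 = 10:05 PM on May 26.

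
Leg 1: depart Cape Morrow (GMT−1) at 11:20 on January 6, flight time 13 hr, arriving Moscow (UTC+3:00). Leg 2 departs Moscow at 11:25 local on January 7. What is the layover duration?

7 hours 5 minutes

Convert departure to UTC: 11:20 + 1:00 = 12:20 UTC on Jan 6.
Add 13 hours flight time → 01:20 UTC (Jan 7).
Moscow is UTC+3:00, so local arrival = 01:20 + 3:00 = 04:20 on Jan 7.
Layover = 11:25 − 04:20 = 7 hours 5 minutes.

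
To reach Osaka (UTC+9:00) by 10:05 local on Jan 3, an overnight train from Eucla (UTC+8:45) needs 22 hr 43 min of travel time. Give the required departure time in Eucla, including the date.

Target arrival in UTC: 10:05 − 9:00 = 01:05 on Jan 3.
Subtract 22 hours and 43 minutes → departure 02:22 UTC on Jan 2.
Eucla is UTC+8:45: 02:22 + 8:45 = 11:07 on Jan 2.

11:07 on Jan 2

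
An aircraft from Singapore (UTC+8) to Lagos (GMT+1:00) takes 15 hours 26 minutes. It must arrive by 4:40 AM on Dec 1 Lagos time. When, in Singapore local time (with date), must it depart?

8:14 PM on November 30

Target arrival in UTC: 4:40 AM − 1:00 = 3:40 AM on Dec 1.
Subtract 15 hours 26 minutes → departure 12:14 PM UTC on Nov 30.
Singapore is UTC+8:00: 12:14 PM + 8:00 = 8:14 PM on Nov 30.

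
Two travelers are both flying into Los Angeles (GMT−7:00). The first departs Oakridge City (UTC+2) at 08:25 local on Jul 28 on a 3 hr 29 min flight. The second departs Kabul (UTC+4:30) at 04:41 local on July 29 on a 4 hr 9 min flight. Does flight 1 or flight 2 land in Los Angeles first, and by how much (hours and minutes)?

Flight 1 in UTC: 08:25 − 2:00 = 06:25 on Jul 28.
+3 hours and 29 minutes → arrive 09:54 UTC on Jul 28.
Flight 2 in UTC: 04:41 − 4:30 = 00:11 on Jul 29.
+4 hours and 9 minutes → arrive 04:20 UTC on Jul 29.
Flight 1 lands earlier by 18 hours 26 minutes.

the first, by 18 hours 26 minutes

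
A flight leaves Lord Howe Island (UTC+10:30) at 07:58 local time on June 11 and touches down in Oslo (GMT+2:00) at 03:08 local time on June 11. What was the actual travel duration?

Departure in UTC: 07:58 − 10:30 = 21:28 on Jun 10.
Arrival in UTC: 03:08 − 2:00 = 01:08 on Jun 11.
Elapsed = 01:08 − 21:28 (+1 day) = 3 hours 40 minutes.

3 hours 40 minutes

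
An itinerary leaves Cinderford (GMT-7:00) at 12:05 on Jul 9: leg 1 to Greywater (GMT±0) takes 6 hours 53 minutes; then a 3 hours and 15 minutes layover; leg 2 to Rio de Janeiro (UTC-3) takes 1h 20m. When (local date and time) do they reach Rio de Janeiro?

03:33 on July 10

Convert departure to UTC: 12:05 + 7:00 = 19:05 UTC on Jul 9.
Add 6 hours 53 minutes leg 1 → 01:58 UTC (Jul 10).
Add 3 hours 15 minutes layover in Greywater → 05:13 UTC.
Add 1 hour and 20 minutes leg 2 → 06:33 UTC.
Rio de Janeiro is UTC−3:00, so local arrival = 06:33 − 3:00 = 03:33 on Jul 10.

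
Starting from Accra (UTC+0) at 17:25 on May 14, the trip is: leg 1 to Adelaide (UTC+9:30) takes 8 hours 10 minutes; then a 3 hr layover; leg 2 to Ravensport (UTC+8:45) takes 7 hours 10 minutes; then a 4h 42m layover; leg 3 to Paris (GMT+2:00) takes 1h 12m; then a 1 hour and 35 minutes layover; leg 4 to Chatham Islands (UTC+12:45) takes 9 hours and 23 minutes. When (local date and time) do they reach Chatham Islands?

Accra is at UTC+0, so departure is already 17:25 UTC on May 14.
Add 8 hours and 10 minutes leg 1 → 01:35 UTC (May 15).
Add 3 hours layover in Adelaide → 04:35 UTC.
Add 7 hours and 10 minutes leg 2 → 11:45 UTC.
Add 4 hours and 42 minutes layover in Ravensport → 16:27 UTC.
Add 1 hour 12 minutes leg 3 → 17:39 UTC.
Add 1 hour 35 minutes layover in Paris → 19:14 UTC.
Add 9 hours and 23 minutes leg 4 → 04:37 UTC (May 16).
Chatham Islands is UTC+12:45, so local arrival = 04:37 + 12:45 = 17:22 on May 16.

17:22 on May 16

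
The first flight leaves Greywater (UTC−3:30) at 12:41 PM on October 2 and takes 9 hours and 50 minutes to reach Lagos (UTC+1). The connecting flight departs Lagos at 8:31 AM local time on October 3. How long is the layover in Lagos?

5 hours 30 minutes

Convert departure to UTC: 12:41 PM + 3:30 = 4:11 PM UTC on Oct 2.
Add 9 hours 50 minutes flight time → 2:01 AM UTC (Oct 3).
Lagos is UTC+1:00, so local arrival = 2:01 AM + 1:00 = 3:01 AM on Oct 3.
Layover = 8:31 AM − 3:01 AM = 5 hours 30 minutes.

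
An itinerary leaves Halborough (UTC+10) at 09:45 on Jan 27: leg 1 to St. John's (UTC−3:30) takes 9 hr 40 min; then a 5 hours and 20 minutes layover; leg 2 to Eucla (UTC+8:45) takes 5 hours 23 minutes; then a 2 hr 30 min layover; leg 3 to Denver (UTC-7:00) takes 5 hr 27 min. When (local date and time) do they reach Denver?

Convert departure to UTC: 09:45 − 10:00 = 23:45 UTC on Jan 26.
Add 9 hours 40 minutes leg 1 → 09:25 UTC (Jan 27).
Add 5 hours 20 minutes layover in St. John's → 14:45 UTC.
Add 5 hours and 23 minutes leg 2 → 20:08 UTC.
Add 2 hours 30 minutes layover in Eucla → 22:38 UTC.
Add 5 hours 27 minutes leg 3 → 04:05 UTC (Jan 28).
Denver is UTC−7:00, so local arrival = 04:05 − 7:00 = 21:05 on Jan 27.

21:05 on January 27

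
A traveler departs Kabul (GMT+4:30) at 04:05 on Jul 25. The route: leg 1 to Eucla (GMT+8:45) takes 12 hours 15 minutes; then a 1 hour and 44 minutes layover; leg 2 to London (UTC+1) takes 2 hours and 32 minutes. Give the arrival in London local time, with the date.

17:06 on Jul 25

Convert departure to UTC: 04:05 − 4:30 = 23:35 UTC on Jul 24.
Add 12 hours and 15 minutes leg 1 → 11:50 UTC (Jul 25).
Add 1 hour and 44 minutes layover in Eucla → 13:34 UTC.
Add 2 hours and 32 minutes leg 2 → 16:06 UTC.
London is UTC+1:00, so local arrival = 16:06 + 1:00 = 17:06 on Jul 25.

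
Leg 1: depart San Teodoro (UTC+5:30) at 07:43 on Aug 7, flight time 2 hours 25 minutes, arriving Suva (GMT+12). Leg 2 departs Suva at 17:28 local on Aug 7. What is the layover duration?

50 minutes

Convert departure to UTC: 07:43 − 5:30 = 02:13 UTC on Aug 7.
Add 2 hours 25 minutes flight time → 04:38 UTC.
Suva is UTC+12:00, so local arrival = 04:38 + 12:00 = 16:38 on Aug 7.
Layover = 17:28 − 16:38 = 50 minutes.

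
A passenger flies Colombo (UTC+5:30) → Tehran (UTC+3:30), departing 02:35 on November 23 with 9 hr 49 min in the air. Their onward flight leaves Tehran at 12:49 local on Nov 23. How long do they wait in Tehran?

Convert departure to UTC: 02:35 − 5:30 = 21:05 UTC on Nov 22.
Add 9 hours and 49 minutes flight time → 06:54 UTC (Nov 23).
Tehran is UTC+3:30, so local arrival = 06:54 + 3:30 = 10:24 on Nov 23.
Layover = 12:49 − 10:24 = 2 hours 25 minutes.

2 hours 25 minutes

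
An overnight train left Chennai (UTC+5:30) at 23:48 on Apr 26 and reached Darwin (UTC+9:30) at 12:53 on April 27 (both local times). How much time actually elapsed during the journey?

Departure in UTC: 23:48 − 5:30 = 18:18 on Apr 26.
Arrival in UTC: 12:53 − 9:30 = 03:23 on Apr 27.
Elapsed = 03:23 − 18:18 (+1 day) = 9 hours 5 minutes.

9 hours 5 minutes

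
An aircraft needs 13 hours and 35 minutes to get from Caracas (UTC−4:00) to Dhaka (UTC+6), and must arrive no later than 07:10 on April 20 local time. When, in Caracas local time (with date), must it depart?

07:35 on Apr 19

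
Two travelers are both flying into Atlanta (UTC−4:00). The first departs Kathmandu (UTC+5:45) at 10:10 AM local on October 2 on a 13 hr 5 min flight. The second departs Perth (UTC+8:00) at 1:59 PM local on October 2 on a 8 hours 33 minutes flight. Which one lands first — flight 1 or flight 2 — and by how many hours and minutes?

Flight 1 in UTC: 10:10 AM − 5:45 = 4:25 AM on Oct 2.
+13 hours and 5 minutes → arrive 5:30 PM UTC on Oct 2.
Flight 2 in UTC: 1:59 PM − 8:00 = 5:59 AM on Oct 2.
+8 hours and 33 minutes → arrive 2:32 PM UTC on Oct 2.
Flight 2 lands earlier by 2 hours 58 minutes.

the second, by 2 hours 58 minutes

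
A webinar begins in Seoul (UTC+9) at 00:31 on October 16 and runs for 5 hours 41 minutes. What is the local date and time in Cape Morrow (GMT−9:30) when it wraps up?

11:42 on Oct 15

Convert start to UTC: 00:31 − 9:00 = 15:31 UTC on Oct 15.
Add 5 hours 41 minutes duration → 21:12 UTC.
Cape Morrow is UTC−9:30, so local end time = 21:12 − 9:30 = 11:42 on Oct 15.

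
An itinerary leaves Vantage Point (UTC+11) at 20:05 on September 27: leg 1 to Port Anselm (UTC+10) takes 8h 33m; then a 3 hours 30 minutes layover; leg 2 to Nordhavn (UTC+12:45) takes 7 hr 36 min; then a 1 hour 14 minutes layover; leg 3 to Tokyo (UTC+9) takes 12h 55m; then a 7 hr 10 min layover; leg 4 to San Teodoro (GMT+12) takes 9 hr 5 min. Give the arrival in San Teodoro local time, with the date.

23:08 on September 29

Convert departure to UTC: 20:05 − 11:00 = 09:05 UTC on Sep 27.
Add 8 hours and 33 minutes leg 1 → 17:38 UTC.
Add 3 hours 30 minutes layover in Port Anselm → 21:08 UTC.
Add 7 hours and 36 minutes leg 2 → 04:44 UTC (Sep 28).
Add 1 hour and 14 minutes layover in Nordhavn → 05:58 UTC.
Add 12 hours and 55 minutes leg 3 → 18:53 UTC.
Add 7 hours and 10 minutes layover in Tokyo → 02:03 UTC (Sep 29).
Add 9 hours 5 minutes leg 4 → 11:08 UTC.
San Teodoro is UTC+12:00, so local arrival = 11:08 + 12:00 = 23:08 on Sep 29.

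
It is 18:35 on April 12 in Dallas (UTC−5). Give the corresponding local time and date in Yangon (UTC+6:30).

06:05 on Apr 13

In UTC: 18:35 + 5:00 = 23:35 on Apr 12.
Yangon is UTC+6:30: 23:35 + 6:30 = 06:05 on Apr 13.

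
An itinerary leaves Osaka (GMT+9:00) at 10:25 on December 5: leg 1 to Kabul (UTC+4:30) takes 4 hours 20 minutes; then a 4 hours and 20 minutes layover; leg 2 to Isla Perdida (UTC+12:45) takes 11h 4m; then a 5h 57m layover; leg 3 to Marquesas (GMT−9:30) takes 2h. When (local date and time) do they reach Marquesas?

Convert departure to UTC: 10:25 − 9:00 = 01:25 UTC on Dec 5.
Add 4 hours and 20 minutes leg 1 → 05:45 UTC.
Add 4 hours 20 minutes layover in Kabul → 10:05 UTC.
Add 11 hours 4 minutes leg 2 → 21:09 UTC.
Add 5 hours 57 minutes layover in Isla Perdida → 03:06 UTC (Dec 6).
Add 2 hours leg 3 → 05:06 UTC.
Marquesas is UTC−9:30, so local arrival = 05:06 − 9:30 = 19:36 on Dec 5.

19:36 on December 5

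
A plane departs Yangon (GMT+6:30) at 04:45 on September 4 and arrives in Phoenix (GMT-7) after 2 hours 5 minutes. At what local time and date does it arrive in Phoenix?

Convert departure to UTC: 04:45 − 6:30 = 22:15 UTC on Sep 3.
Add 2 hours and 5 minutes travel time → 00:20 UTC (Sep 4).
Phoenix is UTC−7:00, so local arrival = 00:20 − 7:00 = 17:20 on Sep 3.

17:20 on September 3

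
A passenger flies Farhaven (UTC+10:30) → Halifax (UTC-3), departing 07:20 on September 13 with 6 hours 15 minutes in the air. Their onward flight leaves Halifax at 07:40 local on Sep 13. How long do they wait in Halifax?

Convert departure to UTC: 07:20 − 10:30 = 20:50 UTC on Sep 12.
Add 6 hours and 15 minutes flight time → 03:05 UTC (Sep 13).
Halifax is UTC−3:00, so local arrival = 03:05 − 3:00 = 00:05 on Sep 13.
Layover = 07:40 − 00:05 = 7 hours 35 minutes.

7 hours 35 minutes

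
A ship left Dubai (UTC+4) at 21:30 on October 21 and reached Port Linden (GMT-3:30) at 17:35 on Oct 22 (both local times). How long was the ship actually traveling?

Port Linden is 7:30 behind Dubai.
Clock-face elapsed time (ignoring zones) is 20 hours 5 minutes.
Actual elapsed = 20 hours 5 minutes + 7:30 = 27 hours 35 minutes.

27 hours 35 minutes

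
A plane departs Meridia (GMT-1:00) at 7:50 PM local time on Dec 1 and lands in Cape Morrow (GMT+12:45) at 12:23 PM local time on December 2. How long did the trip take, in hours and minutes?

Departure in UTC: 7:50 PM + 1:00 = 8:50 PM on Dec 1.
Arrival in UTC: 12:23 PM − 12:45 = 11:38 PM on Dec 1.
Elapsed = 11:38 PM − 8:50 PM = 2 hours 48 minutes.

2 hours 48 minutes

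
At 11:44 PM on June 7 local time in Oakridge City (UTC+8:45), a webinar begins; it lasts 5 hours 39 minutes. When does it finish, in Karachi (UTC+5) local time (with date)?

Convert start to UTC: 11:44 PM − 8:45 = 2:59 PM UTC on Jun 7.
Add 5 hours 39 minutes duration → 8:38 PM UTC.
Karachi is UTC+5:00, so local end time = 8:38 PM + 5:00 = 1:38 AM on Jun 8.

1:38 AM on Jun 8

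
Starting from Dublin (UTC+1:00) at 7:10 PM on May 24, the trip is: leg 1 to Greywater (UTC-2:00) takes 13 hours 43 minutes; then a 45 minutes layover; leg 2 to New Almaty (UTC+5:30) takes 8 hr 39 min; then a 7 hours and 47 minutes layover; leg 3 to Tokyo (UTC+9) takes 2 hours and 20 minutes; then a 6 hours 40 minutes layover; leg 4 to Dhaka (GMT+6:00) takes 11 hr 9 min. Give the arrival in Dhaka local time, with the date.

3:13 AM on May 27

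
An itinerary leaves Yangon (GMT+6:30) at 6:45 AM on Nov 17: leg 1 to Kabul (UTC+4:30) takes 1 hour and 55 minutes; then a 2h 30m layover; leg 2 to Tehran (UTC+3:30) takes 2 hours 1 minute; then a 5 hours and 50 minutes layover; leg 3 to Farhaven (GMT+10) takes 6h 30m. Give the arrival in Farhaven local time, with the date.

5:01 AM on November 18

Convert departure to UTC: 6:45 AM − 6:30 = 12:15 AM UTC on Nov 17.
Add 1 hour and 55 minutes leg 1 → 2:10 AM UTC.
Add 2 hours 30 minutes layover in Kabul → 4:40 AM UTC.
Add 2 hours 1 minute leg 2 → 6:41 AM UTC.
Add 5 hours 50 minutes layover in Tehran → 12:31 PM UTC.
Add 6 hours 30 minutes leg 3 → 7:01 PM UTC.
Farhaven is UTC+10:00, so local arrival = 7:01 PM + 10:00 = 5:01 AM on Nov 18.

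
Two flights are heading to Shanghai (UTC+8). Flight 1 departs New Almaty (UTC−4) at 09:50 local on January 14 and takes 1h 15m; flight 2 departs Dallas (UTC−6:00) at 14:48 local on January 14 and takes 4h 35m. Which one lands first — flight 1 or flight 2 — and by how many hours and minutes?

the first, by 10 hours 18 minutes

Flight 1 in UTC: 09:50 + 4:00 = 13:50 on Jan 14.
+1 hour 15 minutes → arrive 15:05 UTC on Jan 14.
Flight 2 in UTC: 14:48 + 6:00 = 20:48 on Jan 14.
+4 hours 35 minutes → arrive 01:23 UTC on Jan 15.
Flight 1 lands earlier by 10 hours 18 minutes.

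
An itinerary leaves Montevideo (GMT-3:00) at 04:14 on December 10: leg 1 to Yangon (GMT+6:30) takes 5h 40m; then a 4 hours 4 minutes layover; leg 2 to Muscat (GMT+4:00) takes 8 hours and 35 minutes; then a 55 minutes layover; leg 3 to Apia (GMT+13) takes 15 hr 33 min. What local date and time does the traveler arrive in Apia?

Convert departure to UTC: 04:14 + 3:00 = 07:14 UTC on Dec 10.
Add 5 hours and 40 minutes leg 1 → 12:54 UTC.
Add 4 hours 4 minutes layover in Yangon → 16:58 UTC.
Add 8 hours 35 minutes leg 2 → 01:33 UTC (Dec 11).
Add 55 minutes layover in Muscat → 02:28 UTC.
Add 15 hours 33 minutes leg 3 → 18:01 UTC.
Apia is UTC+13:00, so local arrival = 18:01 + 13:00 = 07:01 on Dec 12.

07:01 on December 12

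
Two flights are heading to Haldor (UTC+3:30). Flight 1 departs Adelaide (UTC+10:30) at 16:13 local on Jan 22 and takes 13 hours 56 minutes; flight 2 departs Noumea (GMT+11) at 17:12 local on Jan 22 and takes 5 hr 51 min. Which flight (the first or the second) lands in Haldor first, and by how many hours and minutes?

the second, by 7 hours 36 minutes

Flight 1 in UTC: 16:13 − 10:30 = 05:43 on Jan 22.
+13 hours 56 minutes → arrive 19:39 UTC on Jan 22.
Flight 2 in UTC: 17:12 − 11:00 = 06:12 on Jan 22.
+5 hours and 51 minutes → arrive 12:03 UTC on Jan 22.
Flight 2 lands earlier by 7 hours 36 minutes.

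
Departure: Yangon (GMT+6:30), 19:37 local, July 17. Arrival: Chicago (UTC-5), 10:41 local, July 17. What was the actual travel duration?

2 hours 34 minutes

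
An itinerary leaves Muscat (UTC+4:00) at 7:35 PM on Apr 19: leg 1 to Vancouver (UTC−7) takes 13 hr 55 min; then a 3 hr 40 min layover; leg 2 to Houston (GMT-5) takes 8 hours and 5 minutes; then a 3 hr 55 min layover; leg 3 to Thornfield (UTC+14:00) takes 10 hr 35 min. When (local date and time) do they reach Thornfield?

Convert departure to UTC: 7:35 PM − 4:00 = 3:35 PM UTC on Apr 19.
Add 13 hours 55 minutes leg 1 → 5:30 AM UTC (Apr 20).
Add 3 hours 40 minutes layover in Vancouver → 9:10 AM UTC.
Add 8 hours 5 minutes leg 2 → 5:15 PM UTC.
Add 3 hours and 55 minutes layover in Houston → 9:10 PM UTC.
Add 10 hours and 35 minutes leg 3 → 7:45 AM UTC (Apr 21).
Thornfield is UTC+14:00, so local arrival = 7:45 AM + 14:00 = 9:45 PM on Apr 21.

9:45 PM on April 21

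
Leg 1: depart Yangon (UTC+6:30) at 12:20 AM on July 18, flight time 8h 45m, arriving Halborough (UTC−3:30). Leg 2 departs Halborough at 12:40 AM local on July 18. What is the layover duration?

1 hour 35 minutes

Convert departure to UTC: 12:20 AM − 6:30 = 5:50 PM UTC on Jul 17.
Add 8 hours 45 minutes flight time → 2:35 AM UTC (Jul 18).
Halborough is UTC−3:30, so local arrival = 2:35 AM − 3:30 = 11:05 PM on Jul 17.
Layover = 12:40 AM − 11:05 PM (+1 day) = 1 hour 35 minutes.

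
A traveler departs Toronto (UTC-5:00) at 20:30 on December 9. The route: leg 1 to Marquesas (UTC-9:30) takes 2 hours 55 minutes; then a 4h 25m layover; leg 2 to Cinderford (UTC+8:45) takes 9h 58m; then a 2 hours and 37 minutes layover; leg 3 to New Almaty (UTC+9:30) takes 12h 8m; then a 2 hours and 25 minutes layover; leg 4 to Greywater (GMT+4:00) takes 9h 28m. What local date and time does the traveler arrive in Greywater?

Convert departure to UTC: 20:30 + 5:00 = 01:30 UTC on Dec 10.
Add 2 hours 55 minutes leg 1 → 04:25 UTC.
Add 4 hours and 25 minutes layover in Marquesas → 08:50 UTC.
Add 9 hours and 58 minutes leg 2 → 18:48 UTC.
Add 2 hours and 37 minutes layover in Cinderford → 21:25 UTC.
Add 12 hours and 8 minutes leg 3 → 09:33 UTC (Dec 11).
Add 2 hours and 25 minutes layover in New Almaty → 11:58 UTC.
Add 9 hours and 28 minutes leg 4 → 21:26 UTC.
Greywater is UTC+4:00, so local arrival = 21:26 + 4:00 = 01:26 on Dec 12.

01:26 on December 12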